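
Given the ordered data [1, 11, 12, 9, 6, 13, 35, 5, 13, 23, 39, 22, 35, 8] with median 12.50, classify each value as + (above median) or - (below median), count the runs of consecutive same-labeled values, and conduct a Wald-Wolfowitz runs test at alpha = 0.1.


Step 1: Compute median = 12.50; label A = above, B = below.
Labels in order: BBBBBAABAAAAAB  (n_A = 7, n_B = 7)
Step 2: Count runs R = 5.
Step 3: Under H0 (random ordering), E[R] = 2*n_A*n_B/(n_A+n_B) + 1 = 2*7*7/14 + 1 = 8.0000.
        Var[R] = 2*n_A*n_B*(2*n_A*n_B - n_A - n_B) / ((n_A+n_B)^2 * (n_A+n_B-1)) = 8232/2548 = 3.2308.
        SD[R] = 1.7974.
Step 4: Continuity-corrected z = (R + 0.5 - E[R]) / SD[R] = (5 + 0.5 - 8.0000) / 1.7974 = -1.3909.
Step 5: Two-sided p-value via normal approximation = 2*(1 - Phi(|z|)) = 0.164264.
Step 6: alpha = 0.1. fail to reject H0.

R = 5, z = -1.3909, p = 0.164264, fail to reject H0.


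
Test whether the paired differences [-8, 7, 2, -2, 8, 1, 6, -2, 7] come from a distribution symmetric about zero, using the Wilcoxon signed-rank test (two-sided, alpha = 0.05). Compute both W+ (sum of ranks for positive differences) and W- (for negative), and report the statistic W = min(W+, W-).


Step 1: Drop any zero differences (none here) and take |d_i|.
|d| = [8, 7, 2, 2, 8, 1, 6, 2, 7]
Step 2: Midrank |d_i| (ties get averaged ranks).
ranks: |8|->8.5, |7|->6.5, |2|->3, |2|->3, |8|->8.5, |1|->1, |6|->5, |2|->3, |7|->6.5
Step 3: Attach original signs; sum ranks with positive sign and with negative sign.
W+ = 6.5 + 3 + 8.5 + 1 + 5 + 6.5 = 30.5
W- = 8.5 + 3 + 3 = 14.5
(Check: W+ + W- = 45 should equal n(n+1)/2 = 45.)
Step 4: Test statistic W = min(W+, W-) = 14.5.
Step 5: Ties in |d|, so use the tie-corrected normal approximation.
        E[W] = n(n+1)/4 = 9*10/4 = 22.5.
        Tie groups: |d|=2 (t=3), |d|=7 (t=2), |d|=8 (t=2); sum(t^3 - t) = 36.
        Var[W] = n(n+1)(2n+1)/24 - sum(t^3-t)/48 = 1710/24 - 36/48 = 70.5.
        z = (W - E[W]) / sqrt(Var[W]) = (14.5 - 22.5) / 8.3964 = -0.9528.
        Two-sided p = 2*Phi(z) = 0.340698.
Step 6: alpha = 0.05. fail to reject H0.

W+ = 30.5, W- = 14.5, W = min = 14.5, p = 0.340698, fail to reject H0.


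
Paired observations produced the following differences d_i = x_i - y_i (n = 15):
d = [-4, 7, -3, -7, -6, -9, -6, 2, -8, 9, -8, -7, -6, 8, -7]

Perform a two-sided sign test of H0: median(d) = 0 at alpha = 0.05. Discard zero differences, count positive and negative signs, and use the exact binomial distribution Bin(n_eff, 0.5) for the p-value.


Step 1: Discard zero differences. Original n = 15; n_eff = number of nonzero differences = 15.
Nonzero differences (with sign): -4, +7, -3, -7, -6, -9, -6, +2, -8, +9, -8, -7, -6, +8, -7
Step 2: Count signs: positive = 4, negative = 11.
Step 3: Under H0: P(positive) = 0.5, so the number of positives S ~ Bin(15, 0.5).
Step 4: Two-sided exact p-value = sum of Bin(15,0.5) probabilities at or below the observed probability = 0.118469.
Step 5: alpha = 0.05. fail to reject H0.

n_eff = 15, pos = 4, neg = 11, p = 0.118469, fail to reject H0.


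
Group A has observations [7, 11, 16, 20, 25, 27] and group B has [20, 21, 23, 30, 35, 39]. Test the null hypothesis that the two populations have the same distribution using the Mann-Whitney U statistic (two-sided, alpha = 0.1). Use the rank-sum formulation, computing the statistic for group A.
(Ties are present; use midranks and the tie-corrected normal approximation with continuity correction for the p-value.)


Step 1: Combine and sort all 12 observations; assign midranks.
sorted (value, group): (7,X), (11,X), (16,X), (20,X), (20,Y), (21,Y), (23,Y), (25,X), (27,X), (30,Y), (35,Y), (39,Y)
ranks: 7->1, 11->2, 16->3, 20->4.5, 20->4.5, 21->6, 23->7, 25->8, 27->9, 30->10, 35->11, 39->12
Step 2: Rank sum for X: R1 = 1 + 2 + 3 + 4.5 + 8 + 9 = 27.5.
Step 3: U_X = R1 - n1(n1+1)/2 = 27.5 - 6*7/2 = 27.5 - 21 = 6.5.
       U_Y = n1*n2 - U_X = 36 - 6.5 = 29.5.
Step 4: Ties are present, so use the tie-corrected normal approximation (with continuity correction) for the p-value.
Step 5: p-value = 0.077648; compare to alpha = 0.1. reject H0.

U_X = 6.5, p = 0.077648, reject H0 at alpha = 0.1.


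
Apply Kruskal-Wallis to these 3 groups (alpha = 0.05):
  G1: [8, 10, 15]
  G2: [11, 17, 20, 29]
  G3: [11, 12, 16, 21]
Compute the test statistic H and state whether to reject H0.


Step 1: Combine all N = 11 observations and assign midranks.
sorted (value, group, rank): (8,G1,1), (10,G1,2), (11,G2,3.5), (11,G3,3.5), (12,G3,5), (15,G1,6), (16,G3,7), (17,G2,8), (20,G2,9), (21,G3,10), (29,G2,11)
Step 2: Sum ranks within each group.
R_1 = 9 (n_1 = 3)
R_2 = 31.5 (n_2 = 4)
R_3 = 25.5 (n_3 = 4)
Step 3: H = 12/(N(N+1)) * sum(R_i^2/n_i) - 3(N+1)
     = 12/(11*12) * (9^2/3 + 31.5^2/4 + 25.5^2/4) - 3*12
     = 0.090909 * 437.625 - 36
     = 3.784091.
Step 4: Ties present; correction factor C = 1 - 6/(11^3 - 11) = 0.995455. Corrected H = 3.784091 / 0.995455 = 3.801370.
Step 5: Under H0, H ~ chi^2(2); p-value = 0.149466.
Step 6: alpha = 0.05. fail to reject H0.

H = 3.8014, df = 2, p = 0.149466, fail to reject H0.


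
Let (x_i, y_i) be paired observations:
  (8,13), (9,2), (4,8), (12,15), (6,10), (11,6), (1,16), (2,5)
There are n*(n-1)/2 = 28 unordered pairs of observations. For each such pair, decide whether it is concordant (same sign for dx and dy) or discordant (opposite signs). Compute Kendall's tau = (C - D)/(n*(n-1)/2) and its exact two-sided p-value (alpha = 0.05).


Step 1: Enumerate the 28 unordered pairs (i,j) with i<j and classify each by sign(x_j-x_i) * sign(y_j-y_i).
  (1,2):dx=+1,dy=-11->D; (1,3):dx=-4,dy=-5->C; (1,4):dx=+4,dy=+2->C; (1,5):dx=-2,dy=-3->C
  (1,6):dx=+3,dy=-7->D; (1,7):dx=-7,dy=+3->D; (1,8):dx=-6,dy=-8->C; (2,3):dx=-5,dy=+6->D
  (2,4):dx=+3,dy=+13->C; (2,5):dx=-3,dy=+8->D; (2,6):dx=+2,dy=+4->C; (2,7):dx=-8,dy=+14->D
  (2,8):dx=-7,dy=+3->D; (3,4):dx=+8,dy=+7->C; (3,5):dx=+2,dy=+2->C; (3,6):dx=+7,dy=-2->D
  (3,7):dx=-3,dy=+8->D; (3,8):dx=-2,dy=-3->C; (4,5):dx=-6,dy=-5->C; (4,6):dx=-1,dy=-9->C
  (4,7):dx=-11,dy=+1->D; (4,8):dx=-10,dy=-10->C; (5,6):dx=+5,dy=-4->D; (5,7):dx=-5,dy=+6->D
  (5,8):dx=-4,dy=-5->C; (6,7):dx=-10,dy=+10->D; (6,8):dx=-9,dy=-1->C; (7,8):dx=+1,dy=-11->D
Step 2: C = 14, D = 14, total pairs = 28.
Step 3: tau = (C - D)/(n(n-1)/2) = (14 - 14)/28 = 0.000000.
Step 4: Exact two-sided p-value (enumerate n! = 40320 permutations of y under H0): p = 1.000000.
Step 5: alpha = 0.05. fail to reject H0.

tau_b = 0.0000 (C=14, D=14), p = 1.000000, fail to reject H0.


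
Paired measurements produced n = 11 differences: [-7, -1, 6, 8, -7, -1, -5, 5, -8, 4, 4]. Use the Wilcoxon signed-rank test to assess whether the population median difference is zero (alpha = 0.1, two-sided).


Step 1: Drop any zero differences (none here) and take |d_i|.
|d| = [7, 1, 6, 8, 7, 1, 5, 5, 8, 4, 4]
Step 2: Midrank |d_i| (ties get averaged ranks).
ranks: |7|->8.5, |1|->1.5, |6|->7, |8|->10.5, |7|->8.5, |1|->1.5, |5|->5.5, |5|->5.5, |8|->10.5, |4|->3.5, |4|->3.5
Step 3: Attach original signs; sum ranks with positive sign and with negative sign.
W+ = 7 + 10.5 + 5.5 + 3.5 + 3.5 = 30
W- = 8.5 + 1.5 + 8.5 + 1.5 + 5.5 + 10.5 = 36
(Check: W+ + W- = 66 should equal n(n+1)/2 = 66.)
Step 4: Test statistic W = min(W+, W-) = 30.
Step 5: Ties in |d|, so use the tie-corrected normal approximation.
        E[W] = n(n+1)/4 = 11*12/4 = 33.
        Tie groups: |d|=1 (t=2), |d|=4 (t=2), |d|=5 (t=2), |d|=7 (t=2), |d|=8 (t=2); sum(t^3 - t) = 30.
        Var[W] = n(n+1)(2n+1)/24 - sum(t^3-t)/48 = 3036/24 - 30/48 = 125.875.
        z = (W - E[W]) / sqrt(Var[W]) = (30 - 33) / 11.2194 = -0.2674.
        Two-sided p = 2*Phi(z) = 0.789166.
Step 6: alpha = 0.1. fail to reject H0.

W+ = 30, W- = 36, W = min = 30, p = 0.789166, fail to reject H0.


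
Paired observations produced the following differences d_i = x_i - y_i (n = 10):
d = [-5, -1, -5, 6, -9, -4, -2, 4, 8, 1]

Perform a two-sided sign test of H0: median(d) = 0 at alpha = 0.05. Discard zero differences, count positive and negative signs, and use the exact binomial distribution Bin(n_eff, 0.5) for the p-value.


Step 1: Discard zero differences. Original n = 10; n_eff = number of nonzero differences = 10.
Nonzero differences (with sign): -5, -1, -5, +6, -9, -4, -2, +4, +8, +1
Step 2: Count signs: positive = 4, negative = 6.
Step 3: Under H0: P(positive) = 0.5, so the number of positives S ~ Bin(10, 0.5).
Step 4: Two-sided exact p-value = sum of Bin(10,0.5) probabilities at or below the observed probability = 0.753906.
Step 5: alpha = 0.05. fail to reject H0.

n_eff = 10, pos = 4, neg = 6, p = 0.753906, fail to reject H0.


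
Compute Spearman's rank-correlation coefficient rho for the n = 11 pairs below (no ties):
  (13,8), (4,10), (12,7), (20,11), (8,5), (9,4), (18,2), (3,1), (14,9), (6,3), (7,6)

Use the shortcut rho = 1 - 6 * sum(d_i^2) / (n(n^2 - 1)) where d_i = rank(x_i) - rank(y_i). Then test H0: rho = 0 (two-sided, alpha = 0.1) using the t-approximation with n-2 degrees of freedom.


Step 1: Rank x and y separately (midranks; no ties here).
rank(x): 13->8, 4->2, 12->7, 20->11, 8->5, 9->6, 18->10, 3->1, 14->9, 6->3, 7->4
rank(y): 8->8, 10->10, 7->7, 11->11, 5->5, 4->4, 2->2, 1->1, 9->9, 3->3, 6->6
Step 2: d_i = R_x(i) - R_y(i); compute d_i^2.
  (8-8)^2=0, (2-10)^2=64, (7-7)^2=0, (11-11)^2=0, (5-5)^2=0, (6-4)^2=4, (10-2)^2=64, (1-1)^2=0, (9-9)^2=0, (3-3)^2=0, (4-6)^2=4
sum(d^2) = 136.
Step 3: rho = 1 - 6*136 / (11*(11^2 - 1)) = 1 - 816/1320 = 0.381818.
Step 4: Under H0, t = rho * sqrt((n-2)/(1-rho^2)) = 1.2394 ~ t(9).
Step 5: Two-sided p-value from the t-distribution with 9 df = 0.246560.
Step 6: alpha = 0.1. fail to reject H0.

rho = 0.3818, p = 0.246560, fail to reject H0 at alpha = 0.1.


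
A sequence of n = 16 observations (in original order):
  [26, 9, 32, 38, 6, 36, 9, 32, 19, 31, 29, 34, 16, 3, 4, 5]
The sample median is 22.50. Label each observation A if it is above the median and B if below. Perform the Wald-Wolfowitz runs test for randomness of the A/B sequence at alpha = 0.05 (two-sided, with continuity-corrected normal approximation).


Step 1: Compute median = 22.50; label A = above, B = below.
Labels in order: ABAABABABAAABBBB  (n_A = 8, n_B = 8)
Step 2: Count runs R = 10.
Step 3: Under H0 (random ordering), E[R] = 2*n_A*n_B/(n_A+n_B) + 1 = 2*8*8/16 + 1 = 9.0000.
        Var[R] = 2*n_A*n_B*(2*n_A*n_B - n_A - n_B) / ((n_A+n_B)^2 * (n_A+n_B-1)) = 14336/3840 = 3.7333.
        SD[R] = 1.9322.
Step 4: Continuity-corrected z = (R - 0.5 - E[R]) / SD[R] = (10 - 0.5 - 9.0000) / 1.9322 = 0.2588.
Step 5: Two-sided p-value via normal approximation = 2*(1 - Phi(|z|)) = 0.795809.
Step 6: alpha = 0.05. fail to reject H0.

R = 10, z = 0.2588, p = 0.795809, fail to reject H0.


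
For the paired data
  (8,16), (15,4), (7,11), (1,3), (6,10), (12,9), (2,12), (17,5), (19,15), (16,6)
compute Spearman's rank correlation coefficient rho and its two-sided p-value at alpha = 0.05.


Step 1: Rank x and y separately (midranks; no ties here).
rank(x): 8->5, 15->7, 7->4, 1->1, 6->3, 12->6, 2->2, 17->9, 19->10, 16->8
rank(y): 16->10, 4->2, 11->7, 3->1, 10->6, 9->5, 12->8, 5->3, 15->9, 6->4
Step 2: d_i = R_x(i) - R_y(i); compute d_i^2.
  (5-10)^2=25, (7-2)^2=25, (4-7)^2=9, (1-1)^2=0, (3-6)^2=9, (6-5)^2=1, (2-8)^2=36, (9-3)^2=36, (10-9)^2=1, (8-4)^2=16
sum(d^2) = 158.
Step 3: rho = 1 - 6*158 / (10*(10^2 - 1)) = 1 - 948/990 = 0.042424.
Step 4: Under H0, t = rho * sqrt((n-2)/(1-rho^2)) = 0.1201 ~ t(8).
Step 5: Two-sided p-value from the t-distribution with 8 df = 0.907364.
Step 6: alpha = 0.05. fail to reject H0.

rho = 0.0424, p = 0.907364, fail to reject H0 at alpha = 0.05.


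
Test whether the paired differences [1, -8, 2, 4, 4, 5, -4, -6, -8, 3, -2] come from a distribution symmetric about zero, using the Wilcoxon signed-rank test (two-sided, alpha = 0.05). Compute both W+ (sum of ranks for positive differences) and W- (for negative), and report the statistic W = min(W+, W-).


Step 1: Drop any zero differences (none here) and take |d_i|.
|d| = [1, 8, 2, 4, 4, 5, 4, 6, 8, 3, 2]
Step 2: Midrank |d_i| (ties get averaged ranks).
ranks: |1|->1, |8|->10.5, |2|->2.5, |4|->6, |4|->6, |5|->8, |4|->6, |6|->9, |8|->10.5, |3|->4, |2|->2.5
Step 3: Attach original signs; sum ranks with positive sign and with negative sign.
W+ = 1 + 2.5 + 6 + 6 + 8 + 4 = 27.5
W- = 10.5 + 6 + 9 + 10.5 + 2.5 = 38.5
(Check: W+ + W- = 66 should equal n(n+1)/2 = 66.)
Step 4: Test statistic W = min(W+, W-) = 27.5.
Step 5: Ties in |d|, so use the tie-corrected normal approximation.
        E[W] = n(n+1)/4 = 11*12/4 = 33.
        Tie groups: |d|=2 (t=2), |d|=4 (t=3), |d|=8 (t=2); sum(t^3 - t) = 36.
        Var[W] = n(n+1)(2n+1)/24 - sum(t^3-t)/48 = 3036/24 - 36/48 = 125.75.
        z = (W - E[W]) / sqrt(Var[W]) = (27.5 - 33) / 11.2138 = -0.4905.
        Two-sided p = 2*Phi(z) = 0.623804.
Step 6: alpha = 0.05. fail to reject H0.

W+ = 27.5, W- = 38.5, W = min = 27.5, p = 0.623804, fail to reject H0.


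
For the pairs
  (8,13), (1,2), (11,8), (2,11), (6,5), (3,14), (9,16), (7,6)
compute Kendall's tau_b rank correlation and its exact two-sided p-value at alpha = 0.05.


Step 1: Enumerate the 28 unordered pairs (i,j) with i<j and classify each by sign(x_j-x_i) * sign(y_j-y_i).
  (1,2):dx=-7,dy=-11->C; (1,3):dx=+3,dy=-5->D; (1,4):dx=-6,dy=-2->C; (1,5):dx=-2,dy=-8->C
  (1,6):dx=-5,dy=+1->D; (1,7):dx=+1,dy=+3->C; (1,8):dx=-1,dy=-7->C; (2,3):dx=+10,dy=+6->C
  (2,4):dx=+1,dy=+9->C; (2,5):dx=+5,dy=+3->C; (2,6):dx=+2,dy=+12->C; (2,7):dx=+8,dy=+14->C
  (2,8):dx=+6,dy=+4->C; (3,4):dx=-9,dy=+3->D; (3,5):dx=-5,dy=-3->C; (3,6):dx=-8,dy=+6->D
  (3,7):dx=-2,dy=+8->D; (3,8):dx=-4,dy=-2->C; (4,5):dx=+4,dy=-6->D; (4,6):dx=+1,dy=+3->C
  (4,7):dx=+7,dy=+5->C; (4,8):dx=+5,dy=-5->D; (5,6):dx=-3,dy=+9->D; (5,7):dx=+3,dy=+11->C
  (5,8):dx=+1,dy=+1->C; (6,7):dx=+6,dy=+2->C; (6,8):dx=+4,dy=-8->D; (7,8):dx=-2,dy=-10->C
Step 2: C = 19, D = 9, total pairs = 28.
Step 3: tau = (C - D)/(n(n-1)/2) = (19 - 9)/28 = 0.357143.
Step 4: Exact two-sided p-value (enumerate n! = 40320 permutations of y under H0): p = 0.275099.
Step 5: alpha = 0.05. fail to reject H0.

tau_b = 0.3571 (C=19, D=9), p = 0.275099, fail to reject H0.


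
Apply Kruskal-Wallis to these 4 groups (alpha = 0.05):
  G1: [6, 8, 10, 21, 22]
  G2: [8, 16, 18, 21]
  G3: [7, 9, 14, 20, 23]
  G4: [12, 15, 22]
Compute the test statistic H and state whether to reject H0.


Step 1: Combine all N = 17 observations and assign midranks.
sorted (value, group, rank): (6,G1,1), (7,G3,2), (8,G1,3.5), (8,G2,3.5), (9,G3,5), (10,G1,6), (12,G4,7), (14,G3,8), (15,G4,9), (16,G2,10), (18,G2,11), (20,G3,12), (21,G1,13.5), (21,G2,13.5), (22,G1,15.5), (22,G4,15.5), (23,G3,17)
Step 2: Sum ranks within each group.
R_1 = 39.5 (n_1 = 5)
R_2 = 38 (n_2 = 4)
R_3 = 44 (n_3 = 5)
R_4 = 31.5 (n_4 = 3)
Step 3: H = 12/(N(N+1)) * sum(R_i^2/n_i) - 3(N+1)
     = 12/(17*18) * (39.5^2/5 + 38^2/4 + 44^2/5 + 31.5^2/3) - 3*18
     = 0.039216 * 1391 - 54
     = 0.549020.
Step 4: Ties present; correction factor C = 1 - 18/(17^3 - 17) = 0.996324. Corrected H = 0.549020 / 0.996324 = 0.551046.
Step 5: Under H0, H ~ chi^2(3); p-value = 0.907542.
Step 6: alpha = 0.05. fail to reject H0.

H = 0.5510, df = 3, p = 0.907542, fail to reject H0.


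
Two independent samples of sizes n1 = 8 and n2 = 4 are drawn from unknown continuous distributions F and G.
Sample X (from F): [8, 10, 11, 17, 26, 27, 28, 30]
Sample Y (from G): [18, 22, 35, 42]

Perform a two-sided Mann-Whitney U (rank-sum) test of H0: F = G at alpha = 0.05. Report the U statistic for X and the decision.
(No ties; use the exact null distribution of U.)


Step 1: Combine and sort all 12 observations; assign midranks.
sorted (value, group): (8,X), (10,X), (11,X), (17,X), (18,Y), (22,Y), (26,X), (27,X), (28,X), (30,X), (35,Y), (42,Y)
ranks: 8->1, 10->2, 11->3, 17->4, 18->5, 22->6, 26->7, 27->8, 28->9, 30->10, 35->11, 42->12
Step 2: Rank sum for X: R1 = 1 + 2 + 3 + 4 + 7 + 8 + 9 + 10 = 44.
Step 3: U_X = R1 - n1(n1+1)/2 = 44 - 8*9/2 = 44 - 36 = 8.
       U_Y = n1*n2 - U_X = 32 - 8 = 24.
Step 4: No ties, so the exact null distribution of U (based on enumerating the C(12,8) = 495 equally likely rank assignments) gives the two-sided p-value.
Step 5: p-value = 0.214141; compare to alpha = 0.05. fail to reject H0.

U_X = 8, p = 0.214141, fail to reject H0 at alpha = 0.05.


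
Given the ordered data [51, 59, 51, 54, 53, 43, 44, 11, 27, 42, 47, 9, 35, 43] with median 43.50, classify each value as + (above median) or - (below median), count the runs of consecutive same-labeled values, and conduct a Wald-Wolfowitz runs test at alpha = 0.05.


Step 1: Compute median = 43.50; label A = above, B = below.
Labels in order: AAAAABABBBABBB  (n_A = 7, n_B = 7)
Step 2: Count runs R = 6.
Step 3: Under H0 (random ordering), E[R] = 2*n_A*n_B/(n_A+n_B) + 1 = 2*7*7/14 + 1 = 8.0000.
        Var[R] = 2*n_A*n_B*(2*n_A*n_B - n_A - n_B) / ((n_A+n_B)^2 * (n_A+n_B-1)) = 8232/2548 = 3.2308.
        SD[R] = 1.7974.
Step 4: Continuity-corrected z = (R + 0.5 - E[R]) / SD[R] = (6 + 0.5 - 8.0000) / 1.7974 = -0.8345.
Step 5: Two-sided p-value via normal approximation = 2*(1 - Phi(|z|)) = 0.403986.
Step 6: alpha = 0.05. fail to reject H0.

R = 6, z = -0.8345, p = 0.403986, fail to reject H0.


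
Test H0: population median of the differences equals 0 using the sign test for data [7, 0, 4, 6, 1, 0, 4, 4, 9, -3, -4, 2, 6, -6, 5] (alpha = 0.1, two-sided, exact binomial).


Step 1: Discard zero differences. Original n = 15; n_eff = number of nonzero differences = 13.
Nonzero differences (with sign): +7, +4, +6, +1, +4, +4, +9, -3, -4, +2, +6, -6, +5
Step 2: Count signs: positive = 10, negative = 3.
Step 3: Under H0: P(positive) = 0.5, so the number of positives S ~ Bin(13, 0.5).
Step 4: Two-sided exact p-value = sum of Bin(13,0.5) probabilities at or below the observed probability = 0.092285.
Step 5: alpha = 0.1. reject H0.

n_eff = 13, pos = 10, neg = 3, p = 0.092285, reject H0.


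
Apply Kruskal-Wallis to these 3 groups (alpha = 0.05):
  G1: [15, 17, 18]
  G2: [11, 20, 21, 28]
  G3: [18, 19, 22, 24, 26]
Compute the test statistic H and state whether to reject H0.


Step 1: Combine all N = 12 observations and assign midranks.
sorted (value, group, rank): (11,G2,1), (15,G1,2), (17,G1,3), (18,G1,4.5), (18,G3,4.5), (19,G3,6), (20,G2,7), (21,G2,8), (22,G3,9), (24,G3,10), (26,G3,11), (28,G2,12)
Step 2: Sum ranks within each group.
R_1 = 9.5 (n_1 = 3)
R_2 = 28 (n_2 = 4)
R_3 = 40.5 (n_3 = 5)
Step 3: H = 12/(N(N+1)) * sum(R_i^2/n_i) - 3(N+1)
     = 12/(12*13) * (9.5^2/3 + 28^2/4 + 40.5^2/5) - 3*13
     = 0.076923 * 554.133 - 39
     = 3.625641.
Step 4: Ties present; correction factor C = 1 - 6/(12^3 - 12) = 0.996503. Corrected H = 3.625641 / 0.996503 = 3.638363.
Step 5: Under H0, H ~ chi^2(2); p-value = 0.162158.
Step 6: alpha = 0.05. fail to reject H0.

H = 3.6384, df = 2, p = 0.162158, fail to reject H0.


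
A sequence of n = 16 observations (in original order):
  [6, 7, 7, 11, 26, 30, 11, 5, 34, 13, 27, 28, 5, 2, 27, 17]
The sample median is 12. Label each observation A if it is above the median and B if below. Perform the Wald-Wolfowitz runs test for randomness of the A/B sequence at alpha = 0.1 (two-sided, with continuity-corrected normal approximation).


Step 1: Compute median = 12; label A = above, B = below.
Labels in order: BBBBAABBAAAABBAA  (n_A = 8, n_B = 8)
Step 2: Count runs R = 6.
Step 3: Under H0 (random ordering), E[R] = 2*n_A*n_B/(n_A+n_B) + 1 = 2*8*8/16 + 1 = 9.0000.
        Var[R] = 2*n_A*n_B*(2*n_A*n_B - n_A - n_B) / ((n_A+n_B)^2 * (n_A+n_B-1)) = 14336/3840 = 3.7333.
        SD[R] = 1.9322.
Step 4: Continuity-corrected z = (R + 0.5 - E[R]) / SD[R] = (6 + 0.5 - 9.0000) / 1.9322 = -1.2939.
Step 5: Two-sided p-value via normal approximation = 2*(1 - Phi(|z|)) = 0.195709.
Step 6: alpha = 0.1. fail to reject H0.

R = 6, z = -1.2939, p = 0.195709, fail to reject H0.


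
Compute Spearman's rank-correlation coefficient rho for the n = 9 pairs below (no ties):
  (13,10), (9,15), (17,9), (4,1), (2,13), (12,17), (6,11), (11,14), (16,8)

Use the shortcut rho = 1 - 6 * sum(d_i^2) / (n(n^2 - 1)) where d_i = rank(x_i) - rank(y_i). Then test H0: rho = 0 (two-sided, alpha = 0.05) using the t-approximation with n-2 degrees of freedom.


Step 1: Rank x and y separately (midranks; no ties here).
rank(x): 13->7, 9->4, 17->9, 4->2, 2->1, 12->6, 6->3, 11->5, 16->8
rank(y): 10->4, 15->8, 9->3, 1->1, 13->6, 17->9, 11->5, 14->7, 8->2
Step 2: d_i = R_x(i) - R_y(i); compute d_i^2.
  (7-4)^2=9, (4-8)^2=16, (9-3)^2=36, (2-1)^2=1, (1-6)^2=25, (6-9)^2=9, (3-5)^2=4, (5-7)^2=4, (8-2)^2=36
sum(d^2) = 140.
Step 3: rho = 1 - 6*140 / (9*(9^2 - 1)) = 1 - 840/720 = -0.166667.
Step 4: Under H0, t = rho * sqrt((n-2)/(1-rho^2)) = -0.4472 ~ t(7).
Step 5: Two-sided p-value from the t-distribution with 7 df = 0.668231.
Step 6: alpha = 0.05. fail to reject H0.

rho = -0.1667, p = 0.668231, fail to reject H0 at alpha = 0.05.


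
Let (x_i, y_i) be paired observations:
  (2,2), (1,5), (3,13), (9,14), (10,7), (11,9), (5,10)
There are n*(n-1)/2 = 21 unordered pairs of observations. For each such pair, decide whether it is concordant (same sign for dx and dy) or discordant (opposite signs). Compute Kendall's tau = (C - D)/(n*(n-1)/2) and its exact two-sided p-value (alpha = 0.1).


Step 1: Enumerate the 21 unordered pairs (i,j) with i<j and classify each by sign(x_j-x_i) * sign(y_j-y_i).
  (1,2):dx=-1,dy=+3->D; (1,3):dx=+1,dy=+11->C; (1,4):dx=+7,dy=+12->C; (1,5):dx=+8,dy=+5->C
  (1,6):dx=+9,dy=+7->C; (1,7):dx=+3,dy=+8->C; (2,3):dx=+2,dy=+8->C; (2,4):dx=+8,dy=+9->C
  (2,5):dx=+9,dy=+2->C; (2,6):dx=+10,dy=+4->C; (2,7):dx=+4,dy=+5->C; (3,4):dx=+6,dy=+1->C
  (3,5):dx=+7,dy=-6->D; (3,6):dx=+8,dy=-4->D; (3,7):dx=+2,dy=-3->D; (4,5):dx=+1,dy=-7->D
  (4,6):dx=+2,dy=-5->D; (4,7):dx=-4,dy=-4->C; (5,6):dx=+1,dy=+2->C; (5,7):dx=-5,dy=+3->D
  (6,7):dx=-6,dy=+1->D
Step 2: C = 13, D = 8, total pairs = 21.
Step 3: tau = (C - D)/(n(n-1)/2) = (13 - 8)/21 = 0.238095.
Step 4: Exact two-sided p-value (enumerate n! = 5040 permutations of y under H0): p = 0.561905.
Step 5: alpha = 0.1. fail to reject H0.

tau_b = 0.2381 (C=13, D=8), p = 0.561905, fail to reject H0.


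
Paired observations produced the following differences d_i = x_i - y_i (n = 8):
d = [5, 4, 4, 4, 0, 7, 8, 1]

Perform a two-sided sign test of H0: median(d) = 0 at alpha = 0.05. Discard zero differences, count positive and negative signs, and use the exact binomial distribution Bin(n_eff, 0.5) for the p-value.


Step 1: Discard zero differences. Original n = 8; n_eff = number of nonzero differences = 7.
Nonzero differences (with sign): +5, +4, +4, +4, +7, +8, +1
Step 2: Count signs: positive = 7, negative = 0.
Step 3: Under H0: P(positive) = 0.5, so the number of positives S ~ Bin(7, 0.5).
Step 4: Two-sided exact p-value = sum of Bin(7,0.5) probabilities at or below the observed probability = 0.015625.
Step 5: alpha = 0.05. reject H0.

n_eff = 7, pos = 7, neg = 0, p = 0.015625, reject H0.


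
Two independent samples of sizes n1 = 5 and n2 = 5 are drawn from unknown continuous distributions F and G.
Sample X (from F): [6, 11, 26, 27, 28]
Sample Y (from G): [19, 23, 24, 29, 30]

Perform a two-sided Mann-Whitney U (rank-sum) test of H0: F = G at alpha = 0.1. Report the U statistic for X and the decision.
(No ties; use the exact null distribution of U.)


Step 1: Combine and sort all 10 observations; assign midranks.
sorted (value, group): (6,X), (11,X), (19,Y), (23,Y), (24,Y), (26,X), (27,X), (28,X), (29,Y), (30,Y)
ranks: 6->1, 11->2, 19->3, 23->4, 24->5, 26->6, 27->7, 28->8, 29->9, 30->10
Step 2: Rank sum for X: R1 = 1 + 2 + 6 + 7 + 8 = 24.
Step 3: U_X = R1 - n1(n1+1)/2 = 24 - 5*6/2 = 24 - 15 = 9.
       U_Y = n1*n2 - U_X = 25 - 9 = 16.
Step 4: No ties, so the exact null distribution of U (based on enumerating the C(10,5) = 252 equally likely rank assignments) gives the two-sided p-value.
Step 5: p-value = 0.547619; compare to alpha = 0.1. fail to reject H0.

U_X = 9, p = 0.547619, fail to reject H0 at alpha = 0.1.


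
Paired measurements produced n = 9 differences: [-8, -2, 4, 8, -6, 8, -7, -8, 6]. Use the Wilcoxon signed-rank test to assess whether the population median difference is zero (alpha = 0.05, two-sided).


Step 1: Drop any zero differences (none here) and take |d_i|.
|d| = [8, 2, 4, 8, 6, 8, 7, 8, 6]
Step 2: Midrank |d_i| (ties get averaged ranks).
ranks: |8|->7.5, |2|->1, |4|->2, |8|->7.5, |6|->3.5, |8|->7.5, |7|->5, |8|->7.5, |6|->3.5
Step 3: Attach original signs; sum ranks with positive sign and with negative sign.
W+ = 2 + 7.5 + 7.5 + 3.5 = 20.5
W- = 7.5 + 1 + 3.5 + 5 + 7.5 = 24.5
(Check: W+ + W- = 45 should equal n(n+1)/2 = 45.)
Step 4: Test statistic W = min(W+, W-) = 20.5.
Step 5: Ties in |d|, so use the tie-corrected normal approximation.
        E[W] = n(n+1)/4 = 9*10/4 = 22.5.
        Tie groups: |d|=6 (t=2), |d|=8 (t=4); sum(t^3 - t) = 66.
        Var[W] = n(n+1)(2n+1)/24 - sum(t^3-t)/48 = 1710/24 - 66/48 = 69.875.
        z = (W - E[W]) / sqrt(Var[W]) = (20.5 - 22.5) / 8.3591 = -0.2393.
        Two-sided p = 2*Phi(z) = 0.810904.
Step 6: alpha = 0.05. fail to reject H0.

W+ = 20.5, W- = 24.5, W = min = 20.5, p = 0.810904, fail to reject H0.


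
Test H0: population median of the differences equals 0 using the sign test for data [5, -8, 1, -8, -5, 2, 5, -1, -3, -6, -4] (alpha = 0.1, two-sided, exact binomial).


Step 1: Discard zero differences. Original n = 11; n_eff = number of nonzero differences = 11.
Nonzero differences (with sign): +5, -8, +1, -8, -5, +2, +5, -1, -3, -6, -4
Step 2: Count signs: positive = 4, negative = 7.
Step 3: Under H0: P(positive) = 0.5, so the number of positives S ~ Bin(11, 0.5).
Step 4: Two-sided exact p-value = sum of Bin(11,0.5) probabilities at or below the observed probability = 0.548828.
Step 5: alpha = 0.1. fail to reject H0.

n_eff = 11, pos = 4, neg = 7, p = 0.548828, fail to reject H0.


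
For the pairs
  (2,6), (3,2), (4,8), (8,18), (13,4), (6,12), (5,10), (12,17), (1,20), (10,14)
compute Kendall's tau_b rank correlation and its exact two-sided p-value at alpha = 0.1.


Step 1: Enumerate the 45 unordered pairs (i,j) with i<j and classify each by sign(x_j-x_i) * sign(y_j-y_i).
  (1,2):dx=+1,dy=-4->D; (1,3):dx=+2,dy=+2->C; (1,4):dx=+6,dy=+12->C; (1,5):dx=+11,dy=-2->D
  (1,6):dx=+4,dy=+6->C; (1,7):dx=+3,dy=+4->C; (1,8):dx=+10,dy=+11->C; (1,9):dx=-1,dy=+14->D
  (1,10):dx=+8,dy=+8->C; (2,3):dx=+1,dy=+6->C; (2,4):dx=+5,dy=+16->C; (2,5):dx=+10,dy=+2->C
  (2,6):dx=+3,dy=+10->C; (2,7):dx=+2,dy=+8->C; (2,8):dx=+9,dy=+15->C; (2,9):dx=-2,dy=+18->D
  (2,10):dx=+7,dy=+12->C; (3,4):dx=+4,dy=+10->C; (3,5):dx=+9,dy=-4->D; (3,6):dx=+2,dy=+4->C
  (3,7):dx=+1,dy=+2->C; (3,8):dx=+8,dy=+9->C; (3,9):dx=-3,dy=+12->D; (3,10):dx=+6,dy=+6->C
  (4,5):dx=+5,dy=-14->D; (4,6):dx=-2,dy=-6->C; (4,7):dx=-3,dy=-8->C; (4,8):dx=+4,dy=-1->D
  (4,9):dx=-7,dy=+2->D; (4,10):dx=+2,dy=-4->D; (5,6):dx=-7,dy=+8->D; (5,7):dx=-8,dy=+6->D
  (5,8):dx=-1,dy=+13->D; (5,9):dx=-12,dy=+16->D; (5,10):dx=-3,dy=+10->D; (6,7):dx=-1,dy=-2->C
  (6,8):dx=+6,dy=+5->C; (6,9):dx=-5,dy=+8->D; (6,10):dx=+4,dy=+2->C; (7,8):dx=+7,dy=+7->C
  (7,9):dx=-4,dy=+10->D; (7,10):dx=+5,dy=+4->C; (8,9):dx=-11,dy=+3->D; (8,10):dx=-2,dy=-3->C
  (9,10):dx=+9,dy=-6->D
Step 2: C = 26, D = 19, total pairs = 45.
Step 3: tau = (C - D)/(n(n-1)/2) = (26 - 19)/45 = 0.155556.
Step 4: Exact two-sided p-value (enumerate n! = 3628800 permutations of y under H0): p = 0.600654.
Step 5: alpha = 0.1. fail to reject H0.

tau_b = 0.1556 (C=26, D=19), p = 0.600654, fail to reject H0.


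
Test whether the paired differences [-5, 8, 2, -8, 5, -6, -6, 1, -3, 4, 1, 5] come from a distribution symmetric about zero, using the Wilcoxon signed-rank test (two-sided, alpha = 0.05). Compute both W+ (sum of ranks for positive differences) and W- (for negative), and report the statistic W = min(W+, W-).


Step 1: Drop any zero differences (none here) and take |d_i|.
|d| = [5, 8, 2, 8, 5, 6, 6, 1, 3, 4, 1, 5]
Step 2: Midrank |d_i| (ties get averaged ranks).
ranks: |5|->7, |8|->11.5, |2|->3, |8|->11.5, |5|->7, |6|->9.5, |6|->9.5, |1|->1.5, |3|->4, |4|->5, |1|->1.5, |5|->7
Step 3: Attach original signs; sum ranks with positive sign and with negative sign.
W+ = 11.5 + 3 + 7 + 1.5 + 5 + 1.5 + 7 = 36.5
W- = 7 + 11.5 + 9.5 + 9.5 + 4 = 41.5
(Check: W+ + W- = 78 should equal n(n+1)/2 = 78.)
Step 4: Test statistic W = min(W+, W-) = 36.5.
Step 5: Ties in |d|, so use the tie-corrected normal approximation.
        E[W] = n(n+1)/4 = 12*13/4 = 39.
        Tie groups: |d|=1 (t=2), |d|=5 (t=3), |d|=6 (t=2), |d|=8 (t=2); sum(t^3 - t) = 42.
        Var[W] = n(n+1)(2n+1)/24 - sum(t^3-t)/48 = 3900/24 - 42/48 = 161.625.
        z = (W - E[W]) / sqrt(Var[W]) = (36.5 - 39) / 12.7132 = -0.1966.
        Two-sided p = 2*Phi(z) = 0.844104.
Step 6: alpha = 0.05. fail to reject H0.

W+ = 36.5, W- = 41.5, W = min = 36.5, p = 0.844104, fail to reject H0.


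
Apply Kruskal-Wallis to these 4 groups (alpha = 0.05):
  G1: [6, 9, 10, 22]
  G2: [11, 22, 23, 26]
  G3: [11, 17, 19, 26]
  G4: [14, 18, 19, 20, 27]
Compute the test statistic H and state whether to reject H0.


Step 1: Combine all N = 17 observations and assign midranks.
sorted (value, group, rank): (6,G1,1), (9,G1,2), (10,G1,3), (11,G2,4.5), (11,G3,4.5), (14,G4,6), (17,G3,7), (18,G4,8), (19,G3,9.5), (19,G4,9.5), (20,G4,11), (22,G1,12.5), (22,G2,12.5), (23,G2,14), (26,G2,15.5), (26,G3,15.5), (27,G4,17)
Step 2: Sum ranks within each group.
R_1 = 18.5 (n_1 = 4)
R_2 = 46.5 (n_2 = 4)
R_3 = 36.5 (n_3 = 4)
R_4 = 51.5 (n_4 = 5)
Step 3: H = 12/(N(N+1)) * sum(R_i^2/n_i) - 3(N+1)
     = 12/(17*18) * (18.5^2/4 + 46.5^2/4 + 36.5^2/4 + 51.5^2/5) - 3*18
     = 0.039216 * 1489.64 - 54
     = 4.417157.
Step 4: Ties present; correction factor C = 1 - 24/(17^3 - 17) = 0.995098. Corrected H = 4.417157 / 0.995098 = 4.438916.
Step 5: Under H0, H ~ chi^2(3); p-value = 0.217804.
Step 6: alpha = 0.05. fail to reject H0.

H = 4.4389, df = 3, p = 0.217804, fail to reject H0.


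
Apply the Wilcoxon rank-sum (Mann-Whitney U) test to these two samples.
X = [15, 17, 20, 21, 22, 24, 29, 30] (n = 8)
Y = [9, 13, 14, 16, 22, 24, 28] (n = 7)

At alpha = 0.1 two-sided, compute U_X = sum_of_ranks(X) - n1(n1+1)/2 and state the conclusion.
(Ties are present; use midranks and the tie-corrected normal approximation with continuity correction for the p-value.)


Step 1: Combine and sort all 15 observations; assign midranks.
sorted (value, group): (9,Y), (13,Y), (14,Y), (15,X), (16,Y), (17,X), (20,X), (21,X), (22,X), (22,Y), (24,X), (24,Y), (28,Y), (29,X), (30,X)
ranks: 9->1, 13->2, 14->3, 15->4, 16->5, 17->6, 20->7, 21->8, 22->9.5, 22->9.5, 24->11.5, 24->11.5, 28->13, 29->14, 30->15
Step 2: Rank sum for X: R1 = 4 + 6 + 7 + 8 + 9.5 + 11.5 + 14 + 15 = 75.
Step 3: U_X = R1 - n1(n1+1)/2 = 75 - 8*9/2 = 75 - 36 = 39.
       U_Y = n1*n2 - U_X = 56 - 39 = 17.
Step 4: Ties are present, so use the tie-corrected normal approximation (with continuity correction) for the p-value.
Step 5: p-value = 0.223485; compare to alpha = 0.1. fail to reject H0.

U_X = 39, p = 0.223485, fail to reject H0 at alpha = 0.1.


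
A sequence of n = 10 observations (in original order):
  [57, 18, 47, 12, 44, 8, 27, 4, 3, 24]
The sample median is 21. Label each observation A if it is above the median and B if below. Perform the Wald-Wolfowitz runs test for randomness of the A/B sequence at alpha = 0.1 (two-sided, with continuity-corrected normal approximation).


Step 1: Compute median = 21; label A = above, B = below.
Labels in order: ABABABABBA  (n_A = 5, n_B = 5)
Step 2: Count runs R = 9.
Step 3: Under H0 (random ordering), E[R] = 2*n_A*n_B/(n_A+n_B) + 1 = 2*5*5/10 + 1 = 6.0000.
        Var[R] = 2*n_A*n_B*(2*n_A*n_B - n_A - n_B) / ((n_A+n_B)^2 * (n_A+n_B-1)) = 2000/900 = 2.2222.
        SD[R] = 1.4907.
Step 4: Continuity-corrected z = (R - 0.5 - E[R]) / SD[R] = (9 - 0.5 - 6.0000) / 1.4907 = 1.6771.
Step 5: Two-sided p-value via normal approximation = 2*(1 - Phi(|z|)) = 0.093533.
Step 6: alpha = 0.1. reject H0.

R = 9, z = 1.6771, p = 0.093533, reject H0.


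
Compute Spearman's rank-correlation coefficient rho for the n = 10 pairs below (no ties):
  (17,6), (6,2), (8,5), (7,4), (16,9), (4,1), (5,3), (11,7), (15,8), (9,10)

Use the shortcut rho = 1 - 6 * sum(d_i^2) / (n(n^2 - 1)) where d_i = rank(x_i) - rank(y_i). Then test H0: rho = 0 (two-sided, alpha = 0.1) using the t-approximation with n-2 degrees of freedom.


Step 1: Rank x and y separately (midranks; no ties here).
rank(x): 17->10, 6->3, 8->5, 7->4, 16->9, 4->1, 5->2, 11->7, 15->8, 9->6
rank(y): 6->6, 2->2, 5->5, 4->4, 9->9, 1->1, 3->3, 7->7, 8->8, 10->10
Step 2: d_i = R_x(i) - R_y(i); compute d_i^2.
  (10-6)^2=16, (3-2)^2=1, (5-5)^2=0, (4-4)^2=0, (9-9)^2=0, (1-1)^2=0, (2-3)^2=1, (7-7)^2=0, (8-8)^2=0, (6-10)^2=16
sum(d^2) = 34.
Step 3: rho = 1 - 6*34 / (10*(10^2 - 1)) = 1 - 204/990 = 0.793939.
Step 4: Under H0, t = rho * sqrt((n-2)/(1-rho^2)) = 3.6934 ~ t(8).
Step 5: Two-sided p-value from the t-distribution with 8 df = 0.006100.
Step 6: alpha = 0.1. reject H0.

rho = 0.7939, p = 0.006100, reject H0 at alpha = 0.1.


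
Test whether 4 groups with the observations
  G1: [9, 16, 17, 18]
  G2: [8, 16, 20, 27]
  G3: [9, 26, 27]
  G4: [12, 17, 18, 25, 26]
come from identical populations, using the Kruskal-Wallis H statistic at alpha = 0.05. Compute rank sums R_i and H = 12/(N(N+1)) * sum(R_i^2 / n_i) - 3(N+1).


Step 1: Combine all N = 16 observations and assign midranks.
sorted (value, group, rank): (8,G2,1), (9,G1,2.5), (9,G3,2.5), (12,G4,4), (16,G1,5.5), (16,G2,5.5), (17,G1,7.5), (17,G4,7.5), (18,G1,9.5), (18,G4,9.5), (20,G2,11), (25,G4,12), (26,G3,13.5), (26,G4,13.5), (27,G2,15.5), (27,G3,15.5)
Step 2: Sum ranks within each group.
R_1 = 25 (n_1 = 4)
R_2 = 33 (n_2 = 4)
R_3 = 31.5 (n_3 = 3)
R_4 = 46.5 (n_4 = 5)
Step 3: H = 12/(N(N+1)) * sum(R_i^2/n_i) - 3(N+1)
     = 12/(16*17) * (25^2/4 + 33^2/4 + 31.5^2/3 + 46.5^2/5) - 3*17
     = 0.044118 * 1191.7 - 51
     = 1.575000.
Step 4: Ties present; correction factor C = 1 - 36/(16^3 - 16) = 0.991176. Corrected H = 1.575000 / 0.991176 = 1.589021.
Step 5: Under H0, H ~ chi^2(3); p-value = 0.661882.
Step 6: alpha = 0.05. fail to reject H0.

H = 1.5890, df = 3, p = 0.661882, fail to reject H0.


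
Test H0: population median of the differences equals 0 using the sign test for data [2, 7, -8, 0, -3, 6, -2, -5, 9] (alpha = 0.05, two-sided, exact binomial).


Step 1: Discard zero differences. Original n = 9; n_eff = number of nonzero differences = 8.
Nonzero differences (with sign): +2, +7, -8, -3, +6, -2, -5, +9
Step 2: Count signs: positive = 4, negative = 4.
Step 3: Under H0: P(positive) = 0.5, so the number of positives S ~ Bin(8, 0.5).
Step 4: Two-sided exact p-value = sum of Bin(8,0.5) probabilities at or below the observed probability = 1.000000.
Step 5: alpha = 0.05. fail to reject H0.

n_eff = 8, pos = 4, neg = 4, p = 1.000000, fail to reject H0.


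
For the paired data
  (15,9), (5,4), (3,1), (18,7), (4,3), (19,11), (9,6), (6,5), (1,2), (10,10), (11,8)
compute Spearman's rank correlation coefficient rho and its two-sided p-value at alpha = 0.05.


Step 1: Rank x and y separately (midranks; no ties here).
rank(x): 15->9, 5->4, 3->2, 18->10, 4->3, 19->11, 9->6, 6->5, 1->1, 10->7, 11->8
rank(y): 9->9, 4->4, 1->1, 7->7, 3->3, 11->11, 6->6, 5->5, 2->2, 10->10, 8->8
Step 2: d_i = R_x(i) - R_y(i); compute d_i^2.
  (9-9)^2=0, (4-4)^2=0, (2-1)^2=1, (10-7)^2=9, (3-3)^2=0, (11-11)^2=0, (6-6)^2=0, (5-5)^2=0, (1-2)^2=1, (7-10)^2=9, (8-8)^2=0
sum(d^2) = 20.
Step 3: rho = 1 - 6*20 / (11*(11^2 - 1)) = 1 - 120/1320 = 0.909091.
Step 4: Under H0, t = rho * sqrt((n-2)/(1-rho^2)) = 6.5465 ~ t(9).
Step 5: Two-sided p-value from the t-distribution with 9 df = 0.000106.
Step 6: alpha = 0.05. reject H0.

rho = 0.9091, p = 0.000106, reject H0 at alpha = 0.05.


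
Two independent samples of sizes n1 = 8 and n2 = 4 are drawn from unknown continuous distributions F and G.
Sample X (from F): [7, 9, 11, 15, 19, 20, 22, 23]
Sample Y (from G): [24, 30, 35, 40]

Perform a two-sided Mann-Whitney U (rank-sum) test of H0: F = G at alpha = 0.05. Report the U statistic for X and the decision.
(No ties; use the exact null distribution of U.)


Step 1: Combine and sort all 12 observations; assign midranks.
sorted (value, group): (7,X), (9,X), (11,X), (15,X), (19,X), (20,X), (22,X), (23,X), (24,Y), (30,Y), (35,Y), (40,Y)
ranks: 7->1, 9->2, 11->3, 15->4, 19->5, 20->6, 22->7, 23->8, 24->9, 30->10, 35->11, 40->12
Step 2: Rank sum for X: R1 = 1 + 2 + 3 + 4 + 5 + 6 + 7 + 8 = 36.
Step 3: U_X = R1 - n1(n1+1)/2 = 36 - 8*9/2 = 36 - 36 = 0.
       U_Y = n1*n2 - U_X = 32 - 0 = 32.
Step 4: No ties, so the exact null distribution of U (based on enumerating the C(12,8) = 495 equally likely rank assignments) gives the two-sided p-value.
Step 5: p-value = 0.004040; compare to alpha = 0.05. reject H0.

U_X = 0, p = 0.004040, reject H0 at alpha = 0.05.


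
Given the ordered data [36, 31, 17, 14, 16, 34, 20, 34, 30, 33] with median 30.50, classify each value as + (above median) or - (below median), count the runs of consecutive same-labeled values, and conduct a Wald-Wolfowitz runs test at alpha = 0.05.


Step 1: Compute median = 30.50; label A = above, B = below.
Labels in order: AABBBABABA  (n_A = 5, n_B = 5)
Step 2: Count runs R = 7.
Step 3: Under H0 (random ordering), E[R] = 2*n_A*n_B/(n_A+n_B) + 1 = 2*5*5/10 + 1 = 6.0000.
        Var[R] = 2*n_A*n_B*(2*n_A*n_B - n_A - n_B) / ((n_A+n_B)^2 * (n_A+n_B-1)) = 2000/900 = 2.2222.
        SD[R] = 1.4907.
Step 4: Continuity-corrected z = (R - 0.5 - E[R]) / SD[R] = (7 - 0.5 - 6.0000) / 1.4907 = 0.3354.
Step 5: Two-sided p-value via normal approximation = 2*(1 - Phi(|z|)) = 0.737316.
Step 6: alpha = 0.05. fail to reject H0.

R = 7, z = 0.3354, p = 0.737316, fail to reject H0.


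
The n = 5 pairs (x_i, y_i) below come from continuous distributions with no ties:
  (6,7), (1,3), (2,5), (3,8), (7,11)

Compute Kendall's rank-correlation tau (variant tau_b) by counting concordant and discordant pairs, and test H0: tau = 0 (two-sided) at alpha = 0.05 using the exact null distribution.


Step 1: Enumerate the 10 unordered pairs (i,j) with i<j and classify each by sign(x_j-x_i) * sign(y_j-y_i).
  (1,2):dx=-5,dy=-4->C; (1,3):dx=-4,dy=-2->C; (1,4):dx=-3,dy=+1->D; (1,5):dx=+1,dy=+4->C
  (2,3):dx=+1,dy=+2->C; (2,4):dx=+2,dy=+5->C; (2,5):dx=+6,dy=+8->C; (3,4):dx=+1,dy=+3->C
  (3,5):dx=+5,dy=+6->C; (4,5):dx=+4,dy=+3->C
Step 2: C = 9, D = 1, total pairs = 10.
Step 3: tau = (C - D)/(n(n-1)/2) = (9 - 1)/10 = 0.800000.
Step 4: Exact two-sided p-value (enumerate n! = 120 permutations of y under H0): p = 0.083333.
Step 5: alpha = 0.05. fail to reject H0.

tau_b = 0.8000 (C=9, D=1), p = 0.083333, fail to reject H0.


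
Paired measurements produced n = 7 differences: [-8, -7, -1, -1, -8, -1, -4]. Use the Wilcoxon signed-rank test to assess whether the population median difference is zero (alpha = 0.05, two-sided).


Step 1: Drop any zero differences (none here) and take |d_i|.
|d| = [8, 7, 1, 1, 8, 1, 4]
Step 2: Midrank |d_i| (ties get averaged ranks).
ranks: |8|->6.5, |7|->5, |1|->2, |1|->2, |8|->6.5, |1|->2, |4|->4
Step 3: Attach original signs; sum ranks with positive sign and with negative sign.
W+ = 0 = 0
W- = 6.5 + 5 + 2 + 2 + 6.5 + 2 + 4 = 28
(Check: W+ + W- = 28 should equal n(n+1)/2 = 28.)
Step 4: Test statistic W = min(W+, W-) = 0.
Step 5: Ties in |d|, so use the tie-corrected normal approximation.
        E[W] = n(n+1)/4 = 7*8/4 = 14.
        Tie groups: |d|=1 (t=3), |d|=8 (t=2); sum(t^3 - t) = 30.
        Var[W] = n(n+1)(2n+1)/24 - sum(t^3-t)/48 = 840/24 - 30/48 = 34.375.
        z = (W - E[W]) / sqrt(Var[W]) = (0 - 14) / 5.8630 = -2.3878.
        Two-sided p = 2*Phi(z) = 0.016947.
Step 6: alpha = 0.05. reject H0.

W+ = 0, W- = 28, W = min = 0, p = 0.016947, reject H0.


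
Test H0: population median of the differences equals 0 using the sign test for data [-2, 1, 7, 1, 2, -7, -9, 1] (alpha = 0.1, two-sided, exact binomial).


Step 1: Discard zero differences. Original n = 8; n_eff = number of nonzero differences = 8.
Nonzero differences (with sign): -2, +1, +7, +1, +2, -7, -9, +1
Step 2: Count signs: positive = 5, negative = 3.
Step 3: Under H0: P(positive) = 0.5, so the number of positives S ~ Bin(8, 0.5).
Step 4: Two-sided exact p-value = sum of Bin(8,0.5) probabilities at or below the observed probability = 0.726562.
Step 5: alpha = 0.1. fail to reject H0.

n_eff = 8, pos = 5, neg = 3, p = 0.726562, fail to reject H0.


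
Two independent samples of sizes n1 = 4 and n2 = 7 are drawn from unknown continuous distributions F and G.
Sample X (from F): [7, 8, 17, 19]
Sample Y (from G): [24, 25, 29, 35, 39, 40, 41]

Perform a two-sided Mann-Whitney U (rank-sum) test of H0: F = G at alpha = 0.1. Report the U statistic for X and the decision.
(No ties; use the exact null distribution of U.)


Step 1: Combine and sort all 11 observations; assign midranks.
sorted (value, group): (7,X), (8,X), (17,X), (19,X), (24,Y), (25,Y), (29,Y), (35,Y), (39,Y), (40,Y), (41,Y)
ranks: 7->1, 8->2, 17->3, 19->4, 24->5, 25->6, 29->7, 35->8, 39->9, 40->10, 41->11
Step 2: Rank sum for X: R1 = 1 + 2 + 3 + 4 = 10.
Step 3: U_X = R1 - n1(n1+1)/2 = 10 - 4*5/2 = 10 - 10 = 0.
       U_Y = n1*n2 - U_X = 28 - 0 = 28.
Step 4: No ties, so the exact null distribution of U (based on enumerating the C(11,4) = 330 equally likely rank assignments) gives the two-sided p-value.
Step 5: p-value = 0.006061; compare to alpha = 0.1. reject H0.

U_X = 0, p = 0.006061, reject H0 at alpha = 0.1.
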